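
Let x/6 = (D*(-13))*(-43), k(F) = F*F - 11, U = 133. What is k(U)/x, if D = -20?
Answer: -8839/33540 ≈ -0.26354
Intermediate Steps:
k(F) = -11 + F² (k(F) = F² - 11 = -11 + F²)
x = -67080 (x = 6*(-20*(-13)*(-43)) = 6*(260*(-43)) = 6*(-11180) = -67080)
k(U)/x = (-11 + 133²)/(-67080) = (-11 + 17689)*(-1/67080) = 17678*(-1/67080) = -8839/33540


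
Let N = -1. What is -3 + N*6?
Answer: -9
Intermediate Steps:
-3 + N*6 = -3 - 1*6 = -3 - 6 = -9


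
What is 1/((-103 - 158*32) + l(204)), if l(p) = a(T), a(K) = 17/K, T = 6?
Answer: -6/30937 ≈ -0.00019394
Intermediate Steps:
l(p) = 17/6
1/((-103 - 158*32) + l(204)) = 1/((-103 - 158*32) + 17/6) = 1/((-103 - 5056) + 17/6) = 1/(-5159 + 17/6) = 1/(-30937/6) = -6/30937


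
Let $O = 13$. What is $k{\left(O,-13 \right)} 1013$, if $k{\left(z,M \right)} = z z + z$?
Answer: $184366$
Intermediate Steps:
$k{\left(z,M \right)} = z + z^{2}$ ($k{\left(z,M \right)} = z^{2} + z = z + z^{2}$)
$k{\left(O,-13 \right)} 1013 = 13 \left(1 + 13\right) 1013 = 13 \cdot 14 \cdot 1013 = 182 \cdot 1013 = 184366$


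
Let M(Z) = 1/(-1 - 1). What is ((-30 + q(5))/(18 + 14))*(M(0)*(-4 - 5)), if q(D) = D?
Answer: -225/64 ≈ -3.5156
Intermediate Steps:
M(Z) = -½ (M(Z) = 1/(-2) = -½)
((-30 + q(5))/(18 + 14))*(M(0)*(-4 - 5)) = ((-30 + 5)/(18 + 14))*(-(-4 - 5)/2) = (-25/32)*(-½*(-9)) = -25*1/32*(9/2) = -25/32*9/2 = -225/64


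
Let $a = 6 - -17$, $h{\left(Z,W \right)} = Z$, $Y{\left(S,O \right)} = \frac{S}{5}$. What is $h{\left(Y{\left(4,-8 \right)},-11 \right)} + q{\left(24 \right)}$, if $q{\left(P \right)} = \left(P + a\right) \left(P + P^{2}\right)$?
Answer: $\frac{141004}{5} \approx 28201.0$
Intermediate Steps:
$Y{\left(S,O \right)} = \frac{S}{5}$ ($Y{\left(S,O \right)} = S \frac{1}{5} = \frac{S}{5}$)
$a = 23$ ($a = 6 + 17 = 23$)
$q{\left(P \right)} = \left(23 + P\right) \left(P + P^{2}\right)$ ($q{\left(P \right)} = \left(P + 23\right) \left(P + P^{2}\right) = \left(23 + P\right) \left(P + P^{2}\right)$)
$h{\left(Y{\left(4,-8 \right)},-11 \right)} + q{\left(24 \right)} = \frac{1}{5} \cdot 4 + 24 \left(23 + 24^{2} + 24 \cdot 24\right) = \frac{4}{5} + 24 \left(23 + 576 + 576\right) = \frac{4}{5} + 24 \cdot 1175 = \frac{4}{5} + 28200 = \frac{141004}{5}$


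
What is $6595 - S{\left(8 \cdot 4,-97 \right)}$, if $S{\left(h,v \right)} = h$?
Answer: $6563$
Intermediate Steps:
$6595 - S{\left(8 \cdot 4,-97 \right)} = 6595 - 8 \cdot 4 = 6595 - 32 = 6563$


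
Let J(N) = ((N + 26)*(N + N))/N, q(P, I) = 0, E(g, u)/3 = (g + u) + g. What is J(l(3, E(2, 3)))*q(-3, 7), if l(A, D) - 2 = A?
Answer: 0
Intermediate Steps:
E(g, u) = 3*u + 6*g (E(g, u) = 3*((g + u) + g) = 3*(u + 2*g) = 3*u + 6*g)
l(A, D) = 2 + A
J(N) = 52 + 2*N (J(N) = ((26 + N)*(2*N))/N = (2*N*(26 + N))/N = 52 + 2*N)
J(l(3, E(2, 3)))*q(-3, 7) = (52 + 2*(2 + 3))*0 = (52 + 2*5)*0 = (52 + 10)*0 = 62*0 = 0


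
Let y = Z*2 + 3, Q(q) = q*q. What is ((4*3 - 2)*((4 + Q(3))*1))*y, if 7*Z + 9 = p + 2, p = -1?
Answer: 650/7 ≈ 92.857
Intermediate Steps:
Z = -8/7 (Z = -9/7 + (-1 + 2)/7 = -9/7 + (⅐)*1 = -9/7 + ⅐ = -8/7 ≈ -1.1429)
Q(q) = q²
y = 5/7 (y = -8/7*2 + 3 = -16/7 + 3 = 5/7 ≈ 0.71429)
((4*3 - 2)*((4 + Q(3))*1))*y = ((4*3 - 2)*((4 + 3²)*1))*(5/7) = ((12 - 2)*((4 + 9)*1))*(5/7) = (10*(13*1))*(5/7) = (10*13)*(5/7) = 130*(5/7) = 650/7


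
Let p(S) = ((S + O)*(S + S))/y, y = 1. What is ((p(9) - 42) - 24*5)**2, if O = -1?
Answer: 324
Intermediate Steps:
p(S) = 2*S*(-1 + S) (p(S) = ((S - 1)*(S + S))/1 = ((-1 + S)*(2*S))*1 = (2*S*(-1 + S))*1 = 2*S*(-1 + S))
((p(9) - 42) - 24*5)**2 = ((2*9*(-1 + 9) - 42) - 24*5)**2 = ((2*9*8 - 42) - 120)**2 = ((144 - 42) - 120)**2 = (102 - 120)**2 = (-18)**2 = 324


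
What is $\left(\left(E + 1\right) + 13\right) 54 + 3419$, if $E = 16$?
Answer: $5039$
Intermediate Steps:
$\left(\left(E + 1\right) + 13\right) 54 + 3419 = \left(\left(16 + 1\right) + 13\right) 54 + 3419 = \left(17 + 13\right) 54 + 3419 = 30 \cdot 54 + 3419 = 1620 + 3419 = 5039$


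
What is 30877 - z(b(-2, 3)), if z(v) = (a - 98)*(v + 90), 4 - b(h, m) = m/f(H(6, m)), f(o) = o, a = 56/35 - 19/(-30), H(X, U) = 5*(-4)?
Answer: 23936059/600 ≈ 39893.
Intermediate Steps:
H(X, U) = -20
a = 67/30 (a = 56*(1/35) - 19*(-1/30) = 8/5 + 19/30 = 67/30 ≈ 2.2333)
b(h, m) = 4 + m/20 (b(h, m) = 4 - m/(-20) = 4 - m*(-1)/20 = 4 - (-1)*m/20 = 4 + m/20)
z(v) = -8619 - 2873*v/30 (z(v) = (67/30 - 98)*(v + 90) = -2873*(90 + v)/30 = -8619 - 2873*v/30)
30877 - z(b(-2, 3)) = 30877 - (-8619 - 2873*(4 + (1/20)*3)/30) = 30877 - (-8619 - 2873*(4 + 3/20)/30) = 30877 - (-8619 - 2873/30*83/20) = 30877 - (-8619 - 238459/600) = 30877 - 1*(-5409859/600) = 30877 + 5409859/600 = 23936059/600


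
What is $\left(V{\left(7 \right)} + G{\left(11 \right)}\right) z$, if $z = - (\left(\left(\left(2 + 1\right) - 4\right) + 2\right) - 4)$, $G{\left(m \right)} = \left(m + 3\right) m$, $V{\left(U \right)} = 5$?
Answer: $477$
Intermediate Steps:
$G{\left(m \right)} = m \left(3 + m\right)$ ($G{\left(m \right)} = \left(3 + m\right) m = m \left(3 + m\right)$)
$z = 3$ ($z = - (\left(\left(3 - 4\right) + 2\right) - 4) = - (\left(-1 + 2\right) - 4) = - (1 - 4) = \left(-1\right) \left(-3\right) = 3$)
$\left(V{\left(7 \right)} + G{\left(11 \right)}\right) z = \left(5 + 11 \left(3 + 11\right)\right) 3 = \left(5 + 11 \cdot 14\right) 3 = \left(5 + 154\right) 3 = 159 \cdot 3 = 477$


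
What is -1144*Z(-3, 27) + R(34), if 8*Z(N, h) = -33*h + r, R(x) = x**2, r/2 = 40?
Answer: 117129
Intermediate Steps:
r = 80 (r = 2*40 = 80)
Z(N, h) = 10 - 33*h/8 (Z(N, h) = (-33*h + 80)/8 = (80 - 33*h)/8 = 10 - 33*h/8)
-1144*Z(-3, 27) + R(34) = -1144*(10 - 33/8*27) + 34**2 = -1144*(10 - 891/8) + 1156 = -1144*(-811/8) + 1156 = 115973 + 1156 = 117129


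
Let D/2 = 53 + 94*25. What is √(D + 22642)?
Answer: 2*√6862 ≈ 165.67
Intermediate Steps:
D = 4806 (D = 2*(53 + 94*25) = 2*(53 + 2350) = 2*2403 = 4806)
√(D + 22642) = √(4806 + 22642) = √27448 = 2*√6862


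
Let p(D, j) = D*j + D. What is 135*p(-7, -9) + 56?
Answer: 7616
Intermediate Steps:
p(D, j) = D + D*j
135*p(-7, -9) + 56 = 135*(-7*(1 - 9)) + 56 = 135*(-7*(-8)) + 56 = 135*56 + 56 = 7560 + 56 = 7616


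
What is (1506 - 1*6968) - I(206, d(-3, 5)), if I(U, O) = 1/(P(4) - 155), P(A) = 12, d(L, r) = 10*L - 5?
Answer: -781065/143 ≈ -5462.0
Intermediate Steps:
d(L, r) = -5 + 10*L
I(U, O) = -1/143 (I(U, O) = 1/(12 - 155) = 1/(-143) = -1/143)
(1506 - 1*6968) - I(206, d(-3, 5)) = (1506 - 1*6968) - 1*(-1/143) = (1506 - 6968) + 1/143 = -5462 + 1/143 = -781065/143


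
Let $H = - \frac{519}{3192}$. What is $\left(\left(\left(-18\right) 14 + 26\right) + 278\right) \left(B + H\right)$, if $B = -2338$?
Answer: $- \frac{32341465}{266} \approx -1.2158 \cdot 10^{5}$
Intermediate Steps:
$H = - \frac{173}{1064}$ ($H = \left(-519\right) \frac{1}{3192} = - \frac{173}{1064} \approx -0.16259$)
$\left(\left(\left(-18\right) 14 + 26\right) + 278\right) \left(B + H\right) = \left(\left(\left(-18\right) 14 + 26\right) + 278\right) \left(-2338 - \frac{173}{1064}\right) = \left(\left(-252 + 26\right) + 278\right) \left(- \frac{2487805}{1064}\right) = \left(-226 + 278\right) \left(- \frac{2487805}{1064}\right) = 52 \left(- \frac{2487805}{1064}\right) = - \frac{32341465}{266}$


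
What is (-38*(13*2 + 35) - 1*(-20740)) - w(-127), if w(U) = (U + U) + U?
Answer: 18803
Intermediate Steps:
w(U) = 3*U (w(U) = 2*U + U = 3*U)
(-38*(13*2 + 35) - 1*(-20740)) - w(-127) = (-38*(13*2 + 35) - 1*(-20740)) - 3*(-127) = (-38*(26 + 35) + 20740) - 1*(-381) = (-38*61 + 20740) + 381 = (-2318 + 20740) + 381 = 18422 + 381 = 18803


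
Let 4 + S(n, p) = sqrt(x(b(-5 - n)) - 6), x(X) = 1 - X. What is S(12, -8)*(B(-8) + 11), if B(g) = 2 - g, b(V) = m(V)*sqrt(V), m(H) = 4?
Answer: -84 + 21*sqrt(-5 - 4*I*sqrt(17)) ≈ -32.062 - 70.018*I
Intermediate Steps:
b(V) = 4*sqrt(V)
S(n, p) = -4 + sqrt(-5 - 4*sqrt(-5 - n)) (S(n, p) = -4 + sqrt((1 - 4*sqrt(-5 - n)) - 6) = -4 + sqrt(-5 - 4*sqrt(-5 - n)))
S(12, -8)*(B(-8) + 11) = (-4 + sqrt(-5 - 4*sqrt(-5 - 1*12)))*((2 - 1*(-8)) + 11) = (-4 + sqrt(-5 - 4*sqrt(-5 - 12)))*((2 + 8) + 11) = (-4 + sqrt(-5 - 4*I*sqrt(17)))*(10 + 11) = (-4 + sqrt(-5 - 4*I*sqrt(17)))*21 = -84 + 21*sqrt(-5 - 4*I*sqrt(17))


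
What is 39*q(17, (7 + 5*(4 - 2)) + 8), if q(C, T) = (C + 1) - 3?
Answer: 585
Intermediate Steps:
q(C, T) = -2 + C (q(C, T) = (1 + C) - 3 = -2 + C)
39*q(17, (7 + 5*(4 - 2)) + 8) = 39*(-2 + 17) = 39*15 = 585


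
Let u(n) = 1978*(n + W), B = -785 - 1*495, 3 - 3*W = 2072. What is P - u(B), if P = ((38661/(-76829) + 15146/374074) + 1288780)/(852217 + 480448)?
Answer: 44765566117785049337918/11490130222265127 ≈ 3.8960e+6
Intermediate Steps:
W = -2069/3 (W = 1 - ⅓*2072 = 1 - 2072/3 = -2069/3 ≈ -689.67)
B = -1280 (B = -785 - 495 = -1280)
P = 3703917766567500/3830043407421709 (P = ((38661*(-1/76829) + 15146*(1/374074)) + 1288780)/1332665 = ((-38661/76829 + 7573/187037) + 1288780)*(1/1332665) = (-6649211440/14369865673 + 1288780)*(1/1332665) = (18519588832837500/14369865673)*(1/1332665) = 3703917766567500/3830043407421709 ≈ 0.96707)
u(n) = -4092482/3 + 1978*n (u(n) = 1978*(n - 2069/3) = 1978*(-2069/3 + n) = -4092482/3 + 1978*n)
P - u(B) = 3703917766567500/3830043407421709 - (-4092482/3 + 1978*(-1280)) = 3703917766567500/3830043407421709 - (-4092482/3 - 2531840) = 3703917766567500/3830043407421709 - 1*(-11688002/3) = 3703917766567500/3830043407421709 + 11688002/3 = 44765566117785049337918/11490130222265127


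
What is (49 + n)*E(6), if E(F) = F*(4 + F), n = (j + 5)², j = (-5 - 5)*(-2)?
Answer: 40440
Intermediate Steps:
j = 20 (j = -10*(-2) = 20)
n = 625 (n = (20 + 5)² = 25² = 625)
(49 + n)*E(6) = (49 + 625)*(6*(4 + 6)) = 674*(6*10) = 674*60 = 40440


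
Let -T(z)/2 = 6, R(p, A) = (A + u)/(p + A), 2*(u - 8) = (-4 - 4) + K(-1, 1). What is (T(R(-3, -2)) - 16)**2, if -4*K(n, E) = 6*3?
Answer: 784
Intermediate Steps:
K(n, E) = -9/2 (K(n, E) = -3*3/2 = -1/4*18 = -9/2)
u = 7/4 (u = 8 + ((-4 - 4) - 9/2)/2 = 8 + (-8 - 9/2)/2 = 8 + (1/2)*(-25/2) = 8 - 25/4 = 7/4 ≈ 1.7500)
R(p, A) = (7/4 + A)/(A + p) (R(p, A) = (A + 7/4)/(p + A) = (7/4 + A)/(A + p))
T(z) = -12 (T(z) = -2*6 = -12)
(T(R(-3, -2)) - 16)**2 = (-12 - 16)**2 = (-28)**2 = 784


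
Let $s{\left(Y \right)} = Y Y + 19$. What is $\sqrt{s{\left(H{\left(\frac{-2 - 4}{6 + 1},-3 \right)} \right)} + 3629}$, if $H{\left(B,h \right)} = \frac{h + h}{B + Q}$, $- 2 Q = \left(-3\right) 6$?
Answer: $\frac{2 \sqrt{329281}}{19} \approx 60.403$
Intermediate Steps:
$Q = 9$ ($Q = - \frac{\left(-3\right) 6}{2} = \left(- \frac{1}{2}\right) \left(-18\right) = 9$)
$H{\left(B,h \right)} = \frac{2 h}{9 + B}$ ($H{\left(B,h \right)} = \frac{h + h}{B + 9} = \frac{2 h}{9 + B}$)
$s{\left(Y \right)} = 19 + Y^{2}$ ($s{\left(Y \right)} = Y^{2} + 19 = 19 + Y^{2}$)
$\sqrt{s{\left(H{\left(\frac{-2 - 4}{6 + 1},-3 \right)} \right)} + 3629} = \sqrt{\left(19 + \left(2 \left(-3\right) \frac{1}{9 + \frac{-2 - 4}{6 + 1}}\right)^{2}\right) + 3629} = \sqrt{\left(19 + \left(2 \left(-3\right) \frac{1}{9 - \frac{6}{7}}\right)^{2}\right) + 3629} = \sqrt{\left(19 + \left(2 \left(-3\right) \frac{1}{\frac{57}{7}}\right)^{2}\right) + 3629} = \sqrt{\left(19 + \left(2 \left(-3\right) \frac{7}{57}\right)^{2}\right) + 3629} = \sqrt{\left(19 + \left(- \frac{14}{19}\right)^{2}\right) + 3629} = \sqrt{\left(19 + \frac{196}{361}\right) + 3629} = \sqrt{\frac{7055}{361} + 3629} = \sqrt{\frac{1317124}{361}} = \frac{2 \sqrt{329281}}{19}$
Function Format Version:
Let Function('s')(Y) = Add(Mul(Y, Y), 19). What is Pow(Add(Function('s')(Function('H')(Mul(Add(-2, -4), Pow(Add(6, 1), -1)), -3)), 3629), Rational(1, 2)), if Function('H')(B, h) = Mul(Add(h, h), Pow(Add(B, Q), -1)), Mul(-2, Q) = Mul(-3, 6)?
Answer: Mul(Rational(2, 19), Pow(329281, Rational(1, 2))) ≈ 60.403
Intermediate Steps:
Q = 9 (Q = Mul(Rational(-1, 2), Mul(-3, 6)) = Mul(Rational(-1, 2), -18) = 9)
Function('H')(B, h) = Mul(2, h, Pow(Add(9, B), -1)) (Function('H')(B, h) = Mul(Add(h, h), Pow(Add(B, 9), -1)) = Mul(Mul(2, h), Pow(Add(9, B), -1)) = Mul(2, h, Pow(Add(9, B), -1)))
Function('s')(Y) = Add(19, Pow(Y, 2)) (Function('s')(Y) = Add(Pow(Y, 2), 19) = Add(19, Pow(Y, 2)))
Pow(Add(Function('s')(Function('H')(Mul(Add(-2, -4), Pow(Add(6, 1), -1)), -3)), 3629), Rational(1, 2)) = Pow(Add(Add(19, Pow(Mul(2, -3, Pow(Add(9, Mul(Add(-2, -4), Pow(Add(6, 1), -1))), -1)), 2)), 3629), Rational(1, 2)) = Pow(Add(Add(19, Pow(Mul(2, -3, Pow(Add(9, Mul(-6, Pow(7, -1))), -1)), 2)), 3629), Rational(1, 2)) = Pow(Add(Add(19, Pow(Mul(2, -3, Pow(Add(9, Mul(-6, Rational(1, 7))), -1)), 2)), 3629), Rational(1, 2)) = Pow(Add(Add(19, Pow(Mul(2, -3, Pow(Add(9, Rational(-6, 7)), -1)), 2)), 3629), Rational(1, 2)) = Pow(Add(Add(19, Pow(Mul(2, -3, Pow(Rational(57, 7), -1)), 2)), 3629), Rational(1, 2)) = Pow(Add(Add(19, Pow(Mul(2, -3, Rational(7, 57)), 2)), 3629), Rational(1, 2)) = Pow(Add(Add(19, Pow(Rational(-14, 19), 2)), 3629), Rational(1, 2)) = Pow(Add(Add(19, Rational(196, 361)), 3629), Rational(1, 2)) = Pow(Add(Rational(7055, 361), 3629), Rational(1, 2)) = Pow(Rational(1317124, 361), Rational(1, 2)) = Mul(Rational(2, 19), Pow(329281, Rational(1, 2)))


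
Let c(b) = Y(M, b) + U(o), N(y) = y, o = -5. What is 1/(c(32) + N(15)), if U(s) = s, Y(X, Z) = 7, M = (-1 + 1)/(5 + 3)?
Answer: 1/17 ≈ 0.058824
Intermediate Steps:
M = 0 (M = 0/8 = 0*(1/8) = 0)
c(b) = 2 (c(b) = 7 - 5 = 2)
1/(c(32) + N(15)) = 1/(2 + 15) = 1/17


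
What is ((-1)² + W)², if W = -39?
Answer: 1444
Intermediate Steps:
((-1)² + W)² = ((-1)² - 39)² = (1 - 39)² = (-38)² = 1444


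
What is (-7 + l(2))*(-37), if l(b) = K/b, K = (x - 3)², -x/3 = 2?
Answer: -2479/2 ≈ -1239.5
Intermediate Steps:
x = -6 (x = -3*2 = -6)
K = 81 (K = (-6 - 3)² = (-9)² = 81)
l(b) = 81/b
(-7 + l(2))*(-37) = (-7 + 81/2)*(-37) = (67/2)*(-37) = -2479/2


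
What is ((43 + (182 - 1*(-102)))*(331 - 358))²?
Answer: 77951241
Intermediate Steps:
((43 + (182 - 1*(-102)))*(331 - 358))² = ((43 + (182 + 102))*(-27))² = ((43 + 284)*(-27))² = (327*(-27))² = (-8829)² = 77951241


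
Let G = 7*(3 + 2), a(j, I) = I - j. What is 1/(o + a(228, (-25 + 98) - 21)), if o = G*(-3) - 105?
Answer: -1/386 ≈ -0.0025907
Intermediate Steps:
G = 35 (G = 7*5 = 35)
o = -210 (o = 35*(-3) - 105 = -105 - 105 = -210)
1/(o + a(228, (-25 + 98) - 21)) = 1/(-210 + (((-25 + 98) - 21) - 1*228)) = 1/(-210 + ((73 - 21) - 228)) = 1/(-210 + (52 - 228)) = 1/(-210 - 176) = 1/(-386) = -1/386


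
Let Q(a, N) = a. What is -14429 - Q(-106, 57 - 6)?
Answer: -14323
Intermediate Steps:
-14429 - Q(-106, 57 - 6) = -14429 - 1*(-106) = -14429 + 106 = -14323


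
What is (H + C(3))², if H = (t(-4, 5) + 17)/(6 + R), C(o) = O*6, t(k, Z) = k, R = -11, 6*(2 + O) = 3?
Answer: 3364/25 ≈ 134.56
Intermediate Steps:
O = -3/2 (O = -2 + (⅙)*3 = -2 + ½ = -3/2 ≈ -1.5000)
C(o) = -9 (C(o) = -3/2*6 = -9)
H = -13/5 (H = (-4 + 17)/(6 - 11) = 13/(-5) = 13*(-⅕) = -13/5 ≈ -2.6000)
(H + C(3))² = (-13/5 - 9)² = (-58/5)² = 3364/25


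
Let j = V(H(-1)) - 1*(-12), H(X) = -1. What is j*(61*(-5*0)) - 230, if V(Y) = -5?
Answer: -230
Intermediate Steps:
j = 7 (j = -5 - 1*(-12) = -5 + 12 = 7)
j*(61*(-5*0)) - 230 = 7*(61*(-5*0)) - 230 = 7*(61*0) - 230 = 7*0 - 230 = 0 - 230 = -230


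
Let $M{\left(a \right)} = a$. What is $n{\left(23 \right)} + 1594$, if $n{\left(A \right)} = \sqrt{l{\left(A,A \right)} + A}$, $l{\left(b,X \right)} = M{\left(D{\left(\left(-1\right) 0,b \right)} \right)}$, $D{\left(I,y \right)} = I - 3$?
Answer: $1594 + 2 \sqrt{5} \approx 1598.5$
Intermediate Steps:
$D{\left(I,y \right)} = -3 + I$
$l{\left(b,X \right)} = -3$ ($l{\left(b,X \right)} = -3 - 0 = -3 + 0 = -3$)
$n{\left(A \right)} = \sqrt{-3 + A}$
$n{\left(23 \right)} + 1594 = \sqrt{-3 + 23} + 1594 = \sqrt{20} + 1594 = 2 \sqrt{5} + 1594 = 1594 + 2 \sqrt{5}$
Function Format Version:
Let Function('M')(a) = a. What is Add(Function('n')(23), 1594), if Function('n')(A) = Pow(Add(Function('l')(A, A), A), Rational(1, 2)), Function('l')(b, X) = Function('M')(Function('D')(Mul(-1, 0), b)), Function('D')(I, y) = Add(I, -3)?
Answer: Add(1594, Mul(2, Pow(5, Rational(1, 2)))) ≈ 1598.5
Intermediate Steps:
Function('D')(I, y) = Add(-3, I)
Function('l')(b, X) = -3 (Function('l')(b, X) = Add(-3, Mul(-1, 0)) = Add(-3, 0) = -3)
Function('n')(A) = Pow(Add(-3, A), Rational(1, 2))
Add(Function('n')(23), 1594) = Add(Pow(Add(-3, 23), Rational(1, 2)), 1594) = Add(Pow(20, Rational(1, 2)), 1594) = Add(Mul(2, Pow(5, Rational(1, 2))), 1594) = Add(1594, Mul(2, Pow(5, Rational(1, 2))))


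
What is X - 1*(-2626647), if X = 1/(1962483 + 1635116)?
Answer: 9449622620554/3597599 ≈ 2.6266e+6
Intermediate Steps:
X = 1/3597599 ≈ 2.7796e-7
X - 1*(-2626647) = 1/3597599 - 1*(-2626647) = 1/3597599 + 2626647 = 9449622620554/3597599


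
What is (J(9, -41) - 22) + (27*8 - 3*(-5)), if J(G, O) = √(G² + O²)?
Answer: 209 + √1762 ≈ 250.98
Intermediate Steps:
(J(9, -41) - 22) + (27*8 - 3*(-5)) = (√(9² + (-41)²) - 22) + (27*8 - 3*(-5)) = (√(81 + 1681) - 22) + (216 + 15) = (√1762 - 22) + 231 = (-22 + √1762) + 231 = 209 + √1762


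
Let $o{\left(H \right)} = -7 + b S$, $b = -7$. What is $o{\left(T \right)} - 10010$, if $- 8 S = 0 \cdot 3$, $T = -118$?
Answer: $-10017$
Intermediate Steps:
$S = 0$ ($S = - \frac{0 \cdot 3}{8} = \left(- \frac{1}{8}\right) 0 = 0$)
$o{\left(H \right)} = -7$ ($o{\left(H \right)} = -7 - 0 = -7 + 0 = -7$)
$o{\left(T \right)} - 10010 = -7 - 10010 = -10017$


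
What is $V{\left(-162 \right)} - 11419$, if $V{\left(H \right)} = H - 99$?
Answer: $-11680$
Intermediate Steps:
$V{\left(H \right)} = -99 + H$
$V{\left(-162 \right)} - 11419 = \left(-99 - 162\right) - 11419 = -261 - 11419 = -11680$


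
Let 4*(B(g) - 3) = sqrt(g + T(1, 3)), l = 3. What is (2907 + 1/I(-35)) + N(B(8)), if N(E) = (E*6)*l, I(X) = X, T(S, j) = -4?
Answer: 103949/35 ≈ 2970.0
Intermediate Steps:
B(g) = 3 + sqrt(-4 + g)/4 (B(g) = 3 + sqrt(g - 4)/4 = 3 + sqrt(-4 + g)/4)
N(E) = 18*E (N(E) = (E*6)*3 = (6*E)*3 = 18*E)
(2907 + 1/I(-35)) + N(B(8)) = (2907 + 1/(-35)) + 18*(3 + sqrt(-4 + 8)/4) = (2907 - 1/35) + 18*(3 + sqrt(4)/4) = 101744/35 + 18*(3 + (1/4)*2) = 101744/35 + 18*(3 + 1/2) = 101744/35 + 18*(7/2) = 101744/35 + 63 = 103949/35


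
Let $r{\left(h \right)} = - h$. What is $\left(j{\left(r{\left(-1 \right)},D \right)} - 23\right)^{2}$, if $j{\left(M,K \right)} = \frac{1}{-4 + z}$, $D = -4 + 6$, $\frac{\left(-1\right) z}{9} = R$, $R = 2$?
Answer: $\frac{257049}{484} \approx 531.09$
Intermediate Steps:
$z = -18$ ($z = \left(-9\right) 2 = -18$)
$D = 2$
$j{\left(M,K \right)} = - \frac{1}{22}$ ($j{\left(M,K \right)} = \frac{1}{-4 - 18} = \frac{1}{-22} = - \frac{1}{22}$)
$\left(j{\left(r{\left(-1 \right)},D \right)} - 23\right)^{2} = \left(- \frac{1}{22} - 23\right)^{2} = \left(- \frac{507}{22}\right)^{2} = \frac{257049}{484}$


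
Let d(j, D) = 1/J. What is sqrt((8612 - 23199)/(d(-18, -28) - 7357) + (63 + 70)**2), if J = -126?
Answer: sqrt(15201816923738767)/926983 ≈ 133.01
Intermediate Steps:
d(j, D) = -1/126 (d(j, D) = 1/(-126) = -1/126)
sqrt((8612 - 23199)/(d(-18, -28) - 7357) + (63 + 70)**2) = sqrt((8612 - 23199)/(-1/126 - 7357) + (63 + 70)**2) = sqrt(-14587/(-926983/126) + 133**2) = sqrt(-14587*(-126/926983) + 17689) = sqrt(1837962/926983 + 17689) = sqrt(16399240249/926983) = sqrt(15201816923738767)/926983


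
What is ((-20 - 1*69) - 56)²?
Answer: 21025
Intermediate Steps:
((-20 - 1*69) - 56)² = ((-20 - 69) - 56)² = (-89 - 56)² = (-145)² = 21025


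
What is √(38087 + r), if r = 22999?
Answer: √61086 ≈ 247.16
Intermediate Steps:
√(38087 + r) = √(38087 + 22999) = √61086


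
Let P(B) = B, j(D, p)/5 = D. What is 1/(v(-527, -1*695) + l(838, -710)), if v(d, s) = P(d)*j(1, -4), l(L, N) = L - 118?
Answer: -1/1915 ≈ -0.00052219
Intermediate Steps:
j(D, p) = 5*D
l(L, N) = -118 + L
v(d, s) = 5*d (v(d, s) = d*(5*1) = d*5 = 5*d)
1/(v(-527, -1*695) + l(838, -710)) = 1/(5*(-527) + (-118 + 838)) = 1/(-2635 + 720) = 1/(-1915) = -1/1915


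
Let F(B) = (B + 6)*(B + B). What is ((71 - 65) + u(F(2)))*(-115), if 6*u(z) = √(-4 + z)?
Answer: -690 - 115*√7/3 ≈ -791.42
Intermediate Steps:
F(B) = 2*B*(6 + B) (F(B) = (6 + B)*(2*B) = 2*B*(6 + B))
u(z) = √(-4 + z)/6
((71 - 65) + u(F(2)))*(-115) = ((71 - 65) + √(-4 + 2*2*(6 + 2))/6)*(-115) = (6 + √(-4 + 2*2*8)/6)*(-115) = (6 + √(-4 + 32)/6)*(-115) = (6 + √28/6)*(-115) = (6 + (2*√7)/6)*(-115) = (6 + √7/3)*(-115) = -690 - 115*√7/3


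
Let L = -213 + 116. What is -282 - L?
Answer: -185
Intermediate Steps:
L = -97
-282 - L = -282 - 1*(-97) = -282 + 97 = -185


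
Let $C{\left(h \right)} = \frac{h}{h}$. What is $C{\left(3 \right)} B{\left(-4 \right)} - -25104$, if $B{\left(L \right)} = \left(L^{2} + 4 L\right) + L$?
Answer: $25100$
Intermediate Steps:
$C{\left(h \right)} = 1$
$B{\left(L \right)} = L^{2} + 5 L$
$C{\left(3 \right)} B{\left(-4 \right)} - -25104 = 1 \left(- 4 \left(5 - 4\right)\right) - -25104 = 1 \left(\left(-4\right) 1\right) + 25104 = 1 \left(-4\right) + 25104 = -4 + 25104 = 25100$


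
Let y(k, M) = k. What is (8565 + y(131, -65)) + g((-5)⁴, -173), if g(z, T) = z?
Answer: 9321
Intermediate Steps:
(8565 + y(131, -65)) + g((-5)⁴, -173) = (8565 + 131) + (-5)⁴ = 8696 + 625 = 9321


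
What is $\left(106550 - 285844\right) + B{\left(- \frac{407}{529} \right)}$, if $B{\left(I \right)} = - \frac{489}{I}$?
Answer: $- \frac{72713977}{407} \approx -1.7866 \cdot 10^{5}$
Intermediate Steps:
$\left(106550 - 285844\right) + B{\left(- \frac{407}{529} \right)} = \left(106550 - 285844\right) - \frac{489}{\left(-407\right) \frac{1}{529}} = -179294 - \frac{489}{\left(-407\right) \frac{1}{529}} = -179294 - \frac{489}{- \frac{407}{529}} = -179294 - - \frac{258681}{407} = -179294 + \frac{258681}{407} = - \frac{72713977}{407}$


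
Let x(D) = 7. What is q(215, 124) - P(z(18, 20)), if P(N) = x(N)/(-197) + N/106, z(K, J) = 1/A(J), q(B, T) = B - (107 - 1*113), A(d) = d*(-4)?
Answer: 369253317/1670560 ≈ 221.04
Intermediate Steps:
A(d) = -4*d
q(B, T) = 6 + B (q(B, T) = B - (107 - 113) = B - 1*(-6) = B + 6 = 6 + B)
z(K, J) = -1/(4*J) (z(K, J) = 1/(-4*J) = -1/(4*J))
P(N) = -7/197 + N/106 (P(N) = 7/(-197) + N/106 = 7*(-1/197) + N*(1/106) = -7/197 + N/106)
q(215, 124) - P(z(18, 20)) = (6 + 215) - (-7/197 + (-¼/20)/106) = 221 - (-7/197 + (-¼*1/20)/106) = 221 - (-7/197 + (1/106)*(-1/80)) = 221 - (-7/197 - 1/8480) = 221 - 1*(-59557/1670560) = 221 + 59557/1670560 = 369253317/1670560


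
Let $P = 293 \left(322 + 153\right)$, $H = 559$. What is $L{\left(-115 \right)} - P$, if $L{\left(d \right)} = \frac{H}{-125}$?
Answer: $- \frac{17397434}{125} \approx -1.3918 \cdot 10^{5}$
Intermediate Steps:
$P = 139175$ ($P = 293 \cdot 475 = 139175$)
$L{\left(d \right)} = - \frac{559}{125}$ ($L{\left(d \right)} = \frac{559}{-125} = 559 \left(- \frac{1}{125}\right) = - \frac{559}{125}$)
$L{\left(-115 \right)} - P = - \frac{559}{125} - 139175 = - \frac{17397434}{125}$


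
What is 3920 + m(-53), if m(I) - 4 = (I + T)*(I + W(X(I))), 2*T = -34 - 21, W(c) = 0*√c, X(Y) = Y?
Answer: 16381/2 ≈ 8190.5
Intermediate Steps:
W(c) = 0
T = -55/2 (T = (-34 - 21)/2 = (½)*(-55) = -55/2 ≈ -27.500)
m(I) = 4 + I*(-55/2 + I) (m(I) = 4 + (I - 55/2)*(I + 0) = 4 + (-55/2 + I)*I = 4 + I*(-55/2 + I))
3920 + m(-53) = 3920 + (4 + (-53)² - 55/2*(-53)) = 3920 + (4 + 2809 + 2915/2) = 3920 + 8541/2 = 16381/2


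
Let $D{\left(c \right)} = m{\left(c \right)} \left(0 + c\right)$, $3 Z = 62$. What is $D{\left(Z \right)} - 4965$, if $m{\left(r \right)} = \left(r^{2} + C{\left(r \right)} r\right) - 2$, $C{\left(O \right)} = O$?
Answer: $\frac{341485}{27} \approx 12648.0$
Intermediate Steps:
$Z = \frac{62}{3}$ ($Z = \frac{1}{3} \cdot 62 = \frac{62}{3} \approx 20.667$)
$m{\left(r \right)} = -2 + 2 r^{2}$ ($m{\left(r \right)} = \left(r^{2} + r r\right) - 2 = \left(r^{2} + r^{2}\right) - 2 = 2 r^{2} - 2 = -2 + 2 r^{2}$)
$D{\left(c \right)} = c \left(-2 + 2 c^{2}\right)$ ($D{\left(c \right)} = \left(-2 + 2 c^{2}\right) \left(0 + c\right) = \left(-2 + 2 c^{2}\right) c = c \left(-2 + 2 c^{2}\right)$)
$D{\left(Z \right)} - 4965 = 2 \cdot \frac{62}{3} \left(-1 + \left(\frac{62}{3}\right)^{2}\right) - 4965 = 2 \cdot \frac{62}{3} \left(-1 + \frac{3844}{9}\right) - 4965 = 2 \cdot \frac{62}{3} \cdot \frac{3835}{9} - 4965 = \frac{475540}{27} - 4965 = \frac{341485}{27}$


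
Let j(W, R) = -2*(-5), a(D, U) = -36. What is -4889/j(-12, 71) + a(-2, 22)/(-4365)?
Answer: -94845/194 ≈ -488.89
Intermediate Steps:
j(W, R) = 10
-4889/j(-12, 71) + a(-2, 22)/(-4365) = -4889/10 - 36/(-4365) = -4889*1/10 - 36*(-1/4365) = -4889/10 + 4/485 = -94845/194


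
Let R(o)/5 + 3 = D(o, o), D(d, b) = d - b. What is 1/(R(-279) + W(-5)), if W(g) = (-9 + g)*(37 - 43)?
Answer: 1/69 ≈ 0.014493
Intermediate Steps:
W(g) = 54 - 6*g (W(g) = (-9 + g)*(-6) = 54 - 6*g)
R(o) = -15 (R(o) = -15 + 5*(o - o) = -15 + 5*0 = -15 + 0 = -15)
1/(R(-279) + W(-5)) = 1/(-15 + (54 - 6*(-5))) = 1/(-15 + (54 + 30)) = 1/(-15 + 84) = 1/69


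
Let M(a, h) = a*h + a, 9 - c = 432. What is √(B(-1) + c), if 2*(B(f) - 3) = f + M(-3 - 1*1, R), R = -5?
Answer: 5*I*√66/2 ≈ 20.31*I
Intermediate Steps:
c = -423 (c = 9 - 1*432 = 9 - 432 = -423)
M(a, h) = a + a*h
B(f) = 11 + f/2 (B(f) = 3 + (f + (-3 - 1*1)*(1 - 5))/2 = 3 + (f + (-3 - 1)*(-4))/2 = 3 + (f - 4*(-4))/2 = 3 + (f + 16)/2 = 3 + (16 + f)/2 = 3 + (8 + f/2) = 11 + f/2)
√(B(-1) + c) = √((11 + (½)*(-1)) - 423) = √((11 - ½) - 423) = √(21/2 - 423) = √(-825/2) = 5*I*√66/2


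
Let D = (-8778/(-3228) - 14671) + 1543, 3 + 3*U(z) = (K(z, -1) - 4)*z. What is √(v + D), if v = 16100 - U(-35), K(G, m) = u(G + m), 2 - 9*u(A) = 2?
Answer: √7630170474/1614 ≈ 54.121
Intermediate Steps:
u(A) = 0 (u(A) = 2/9 - ⅑*2 = 2/9 - 2/9 = 0)
K(G, m) = 0
U(z) = -1 - 4*z/3 (U(z) = -1 + ((0 - 4)*z)/3 = -1 + (-4*z)/3 = -1 - 4*z/3)
D = -7061401/538 (D = (-8778*(-1/3228) - 14671) + 1543 = (1463/538 - 14671) + 1543 = -7891535/538 + 1543 = -7061401/538 ≈ -13125.)
v = 48163/3 (v = 16100 - (-1 - 4/3*(-35)) = 16100 - (-1 + 140/3) = 16100 - 1*137/3 = 16100 - 137/3 = 48163/3 ≈ 16054.)
√(v + D) = √(48163/3 - 7061401/538) = √(4727491/1614) = √7630170474/1614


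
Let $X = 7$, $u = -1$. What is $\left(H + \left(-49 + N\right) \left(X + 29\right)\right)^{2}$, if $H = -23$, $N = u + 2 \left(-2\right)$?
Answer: $3869089$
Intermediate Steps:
$N = -5$ ($N = -1 + 2 \left(-2\right) = -1 - 4 = -5$)
$\left(H + \left(-49 + N\right) \left(X + 29\right)\right)^{2} = \left(-23 + \left(-49 - 5\right) \left(7 + 29\right)\right)^{2} = \left(-23 - 1944\right)^{2} = \left(-1967\right)^{2} = 3869089$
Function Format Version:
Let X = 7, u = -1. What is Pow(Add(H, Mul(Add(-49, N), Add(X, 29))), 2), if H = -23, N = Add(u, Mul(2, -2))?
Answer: 3869089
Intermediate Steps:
N = -5 (N = Add(-1, Mul(2, -2)) = Add(-1, -4) = -5)
Pow(Add(H, Mul(Add(-49, N), Add(X, 29))), 2) = Pow(Add(-23, Mul(Add(-49, -5), Add(7, 29))), 2) = Pow(Add(-23, Mul(-54, 36)), 2) = Pow(Add(-23, -1944), 2) = Pow(-1967, 2) = 3869089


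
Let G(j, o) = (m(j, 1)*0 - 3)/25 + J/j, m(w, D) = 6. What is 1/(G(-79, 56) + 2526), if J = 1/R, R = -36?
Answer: 71100/179590093 ≈ 0.00039590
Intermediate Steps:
J = -1/36 (J = 1/(-36) = -1/36 ≈ -0.027778)
G(j, o) = -3/25 - 1/(36*j) (G(j, o) = (6*0 - 3)/25 - 1/(36*j) = (0 - 3)*(1/25) - 1/(36*j) = -3*1/25 - 1/(36*j) = -3/25 - 1/(36*j))
1/(G(-79, 56) + 2526) = 1/((1/900)*(-25 - 108*(-79))/(-79) + 2526) = 1/((1/900)*(-1/79)*(-25 + 8532) + 2526) = 1/((1/900)*(-1/79)*8507 + 2526) = 1/(-8507/71100 + 2526) = 1/(179590093/71100) = 71100/179590093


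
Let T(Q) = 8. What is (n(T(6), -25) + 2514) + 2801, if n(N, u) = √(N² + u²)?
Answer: 5315 + √689 ≈ 5341.3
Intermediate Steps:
(n(T(6), -25) + 2514) + 2801 = (√(8² + (-25)²) + 2514) + 2801 = (√(64 + 625) + 2514) + 2801 = (√689 + 2514) + 2801 = (2514 + √689) + 2801 = 5315 + √689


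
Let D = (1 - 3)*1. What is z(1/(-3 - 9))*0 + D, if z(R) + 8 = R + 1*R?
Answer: -2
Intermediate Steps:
D = -2 (D = -2*1 = -2)
z(R) = -8 + 2*R (z(R) = -8 + (R + 1*R) = -8 + (R + R) = -8 + 2*R)
z(1/(-3 - 9))*0 + D = (-8 + 2/(-3 - 9))*0 - 2 = (-8 + 2/(-12))*0 - 2 = (-8 + 2*(-1/12))*0 - 2 = (-8 - 1/6)*0 - 2 = -49/6*0 - 2 = 0 - 2 = -2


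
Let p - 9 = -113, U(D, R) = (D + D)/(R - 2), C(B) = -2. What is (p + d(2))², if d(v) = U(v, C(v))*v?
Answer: 11236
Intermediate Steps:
U(D, R) = 2*D/(-2 + R) (U(D, R) = (2*D)/(-2 + R) = 2*D/(-2 + R))
p = -104 (p = 9 - 113 = -104)
d(v) = -v²/2 (d(v) = (2*v/(-2 - 2))*v = (2*v/(-4))*v = (2*v*(-¼))*v = (-v/2)*v = -v²/2)
(p + d(2))² = (-104 - ½*2²)² = (-104 - ½*4)² = (-104 - 2)² = (-106)² = 11236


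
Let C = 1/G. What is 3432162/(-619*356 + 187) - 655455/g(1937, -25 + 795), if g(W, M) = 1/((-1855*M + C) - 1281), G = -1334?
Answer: 275229269426006669817/293716118 ≈ 9.3706e+11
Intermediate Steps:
C = -1/1334 (C = 1/(-1334) = -1/1334 ≈ -0.00074963)
g(W, M) = 1/(-1708855/1334 - 1855*M) (g(W, M) = 1/((-1855*M - 1/1334) - 1281) = 1/((-1/1334 - 1855*M) - 1281) = 1/(-1708855/1334 - 1855*M))
3432162/(-619*356 + 187) - 655455/g(1937, -25 + 795) = 3432162/(-619*356 + 187) - (-1120077554025/1334 - 1215869025*(-25 + 795)) = 3432162/(-220364 + 187) - 655455/((-1334/(1708855 + 2474570*770))) = 3432162/(-220177) - 655455/((-1334/(1708855 + 1905418900))) = 3432162*(-1/220177) - 655455/((-1334/1907127755)) = -3432162/220177 - 655455/((-1334*1/1907127755)) = -3432162/220177 - 655455/(-1334/1907127755) = -3432162/220177 - 655455*(-1907127755/1334) = -3432162/220177 + 1250036422653525/1334 = 275229269426006669817/293716118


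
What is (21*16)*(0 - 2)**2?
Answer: 1344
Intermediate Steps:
(21*16)*(0 - 2)**2 = 336*(-2)**2 = 336*4 = 1344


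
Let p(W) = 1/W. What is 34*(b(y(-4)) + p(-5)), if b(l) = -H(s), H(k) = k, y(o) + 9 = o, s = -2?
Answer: 306/5 ≈ 61.200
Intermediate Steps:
y(o) = -9 + o
p(W) = 1/W
b(l) = 2 (b(l) = -1*(-2) = 2)
34*(b(y(-4)) + p(-5)) = 34*(2 + 1/(-5)) = 34*(2 - ⅕) = 34*(9/5) = 306/5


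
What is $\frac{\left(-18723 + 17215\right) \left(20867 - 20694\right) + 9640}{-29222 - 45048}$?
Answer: $\frac{17946}{5305} \approx 3.3828$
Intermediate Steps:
$\frac{\left(-18723 + 17215\right) \left(20867 - 20694\right) + 9640}{-29222 - 45048} = \frac{\left(-1508\right) 173 + 9640}{-74270} = \left(-260884 + 9640\right) \left(- \frac{1}{74270}\right) = \left(-251244\right) \left(- \frac{1}{74270}\right) = \frac{17946}{5305}$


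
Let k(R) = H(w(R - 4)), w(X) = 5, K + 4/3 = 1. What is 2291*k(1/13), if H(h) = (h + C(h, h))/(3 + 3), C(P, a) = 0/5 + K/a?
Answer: 84767/45 ≈ 1883.7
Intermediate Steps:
K = -1/3 (K = -4/3 + 1 = -1/3 ≈ -0.33333)
C(P, a) = -1/(3*a) (C(P, a) = 0/5 - 1/(3*a) = 0*(1/5) - 1/(3*a) = 0 - 1/(3*a) = -1/(3*a))
H(h) = -1/(18*h) + h/6 (H(h) = (h - 1/(3*h))/(3 + 3) = (h - 1/(3*h))/6 = (h - 1/(3*h))*(1/6) = -1/(18*h) + h/6)
k(R) = 37/45 (k(R) = -1/18/5 + (1/6)*5 = -1/18*1/5 + 5/6 = -1/90 + 5/6 = 37/45)
2291*k(1/13) = 2291*(37/45) = 84767/45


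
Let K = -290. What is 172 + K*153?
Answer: -44198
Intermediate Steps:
172 + K*153 = 172 - 290*153 = 172 - 44370 = -44198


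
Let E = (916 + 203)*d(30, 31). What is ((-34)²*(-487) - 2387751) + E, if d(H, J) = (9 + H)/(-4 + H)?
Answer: -5898089/2 ≈ -2.9490e+6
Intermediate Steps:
d(H, J) = (9 + H)/(-4 + H)
E = 3357/2 (E = (916 + 203)*((9 + 30)/(-4 + 30)) = 1119*(39/26) = 1119*((1/26)*39) = 1119*(3/2) = 3357/2 ≈ 1678.5)
((-34)²*(-487) - 2387751) + E = ((-34)²*(-487) - 2387751) + 3357/2 = (1156*(-487) - 2387751) + 3357/2 = (-562972 - 2387751) + 3357/2 = -2950723 + 3357/2 = -5898089/2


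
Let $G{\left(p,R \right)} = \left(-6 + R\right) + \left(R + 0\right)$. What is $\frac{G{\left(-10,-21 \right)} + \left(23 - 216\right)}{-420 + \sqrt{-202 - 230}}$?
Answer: $\frac{8435}{14736} + \frac{241 i \sqrt{3}}{14736} \approx 0.57241 + 0.028327 i$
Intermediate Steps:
$G{\left(p,R \right)} = -6 + 2 R$ ($G{\left(p,R \right)} = \left(-6 + R\right) + R = -6 + 2 R$)
$\frac{G{\left(-10,-21 \right)} + \left(23 - 216\right)}{-420 + \sqrt{-202 - 230}} = \frac{\left(-6 + 2 \left(-21\right)\right) + \left(23 - 216\right)}{-420 + \sqrt{-202 - 230}} = \frac{\left(-6 - 42\right) - 193}{-420 + \sqrt{-432}} = \frac{-48 - 193}{-420 + 12 i \sqrt{3}} = - \frac{241}{-420 + 12 i \sqrt{3}}$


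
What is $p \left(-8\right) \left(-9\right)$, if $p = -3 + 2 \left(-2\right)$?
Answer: $-504$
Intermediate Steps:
$p = -7$ ($p = -3 - 4 = -7$)
$p \left(-8\right) \left(-9\right) = \left(-7\right) \left(-8\right) \left(-9\right) = 56 \left(-9\right) = -504$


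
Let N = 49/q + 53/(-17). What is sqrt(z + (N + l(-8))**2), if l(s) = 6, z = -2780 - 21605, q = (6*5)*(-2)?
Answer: I*sqrt(25365714551)/1020 ≈ 156.14*I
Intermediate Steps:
q = -60 (q = 30*(-2) = -60)
N = -4013/1020 (N = 49/(-60) + 53/(-17) = 49*(-1/60) + 53*(-1/17) = -49/60 - 53/17 = -4013/1020 ≈ -3.9343)
z = -24385
sqrt(z + (N + l(-8))**2) = sqrt(-24385 + (-4013/1020 + 6)**2) = sqrt(-24385 + (2107/1020)**2) = sqrt(-24385 + 4439449/1040400) = sqrt(-25365714551/1040400) = I*sqrt(25365714551)/1020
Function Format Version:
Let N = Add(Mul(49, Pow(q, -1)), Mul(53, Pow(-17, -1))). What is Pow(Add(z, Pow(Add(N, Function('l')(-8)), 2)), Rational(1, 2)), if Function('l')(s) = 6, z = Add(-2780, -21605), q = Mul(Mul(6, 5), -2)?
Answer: Mul(Rational(1, 1020), I, Pow(25365714551, Rational(1, 2))) ≈ Mul(156.14, I)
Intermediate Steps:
q = -60 (q = Mul(30, -2) = -60)
N = Rational(-4013, 1020) (N = Add(Mul(49, Pow(-60, -1)), Mul(53, Pow(-17, -1))) = Add(Mul(49, Rational(-1, 60)), Mul(53, Rational(-1, 17))) = Add(Rational(-49, 60), Rational(-53, 17)) = Rational(-4013, 1020) ≈ -3.9343)
z = -24385
Pow(Add(z, Pow(Add(N, Function('l')(-8)), 2)), Rational(1, 2)) = Pow(Add(-24385, Pow(Add(Rational(-4013, 1020), 6), 2)), Rational(1, 2)) = Pow(Add(-24385, Pow(Rational(2107, 1020), 2)), Rational(1, 2)) = Pow(Add(-24385, Rational(4439449, 1040400)), Rational(1, 2)) = Pow(Rational(-25365714551, 1040400), Rational(1, 2)) = Mul(Rational(1, 1020), I, Pow(25365714551, Rational(1, 2)))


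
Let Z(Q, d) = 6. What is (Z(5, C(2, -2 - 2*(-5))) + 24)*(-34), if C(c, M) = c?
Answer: -1020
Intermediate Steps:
(Z(5, C(2, -2 - 2*(-5))) + 24)*(-34) = (6 + 24)*(-34) = 30*(-34) = -1020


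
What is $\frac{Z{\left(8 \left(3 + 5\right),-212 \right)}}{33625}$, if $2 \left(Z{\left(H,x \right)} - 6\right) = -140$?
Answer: $- \frac{64}{33625} \approx -0.0019033$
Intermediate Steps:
$Z{\left(H,x \right)} = -64$ ($Z{\left(H,x \right)} = 6 + \frac{1}{2} \left(-140\right) = 6 - 70 = -64$)
$\frac{Z{\left(8 \left(3 + 5\right),-212 \right)}}{33625} = - \frac{64}{33625}$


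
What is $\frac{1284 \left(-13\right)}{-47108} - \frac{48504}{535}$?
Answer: $- \frac{568999053}{6300695} \approx -90.307$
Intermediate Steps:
$\frac{1284 \left(-13\right)}{-47108} - \frac{48504}{535} = \left(-16692\right) \left(- \frac{1}{47108}\right) - \frac{48504}{535} = \frac{4173}{11777} - \frac{48504}{535} = - \frac{568999053}{6300695}$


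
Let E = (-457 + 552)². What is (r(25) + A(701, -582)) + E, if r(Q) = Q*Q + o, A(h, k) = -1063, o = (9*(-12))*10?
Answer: 7507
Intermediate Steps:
o = -1080 (o = -108*10 = -1080)
E = 9025 (E = 95² = 9025)
r(Q) = -1080 + Q² (r(Q) = Q*Q - 1080 = Q² - 1080 = -1080 + Q²)
(r(25) + A(701, -582)) + E = ((-1080 + 25²) - 1063) + 9025 = ((-1080 + 625) - 1063) + 9025 = (-455 - 1063) + 9025 = -1518 + 9025 = 7507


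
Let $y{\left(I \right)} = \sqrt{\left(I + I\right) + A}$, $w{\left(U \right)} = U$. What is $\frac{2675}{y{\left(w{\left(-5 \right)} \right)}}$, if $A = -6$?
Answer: $- \frac{2675 i}{4} \approx - 668.75 i$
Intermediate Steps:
$y{\left(I \right)} = \sqrt{-6 + 2 I}$ ($y{\left(I \right)} = \sqrt{\left(I + I\right) - 6} = \sqrt{2 I - 6} = \sqrt{-6 + 2 I}$)
$\frac{2675}{y{\left(w{\left(-5 \right)} \right)}} = \frac{2675}{\sqrt{-6 + 2 \left(-5\right)}} = \frac{2675}{\sqrt{-6 - 10}} = \frac{2675}{\sqrt{-16}} = \frac{2675}{4 i} = 2675 \left(- \frac{i}{4}\right) = - \frac{2675 i}{4}$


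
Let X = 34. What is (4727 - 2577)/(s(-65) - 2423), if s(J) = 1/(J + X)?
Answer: -33325/37557 ≈ -0.88732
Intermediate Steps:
s(J) = 1/(34 + J) (s(J) = 1/(J + 34) = 1/(34 + J))
(4727 - 2577)/(s(-65) - 2423) = (4727 - 2577)/(1/(34 - 65) - 2423) = 2150/(1/(-31) - 2423) = 2150/(-1/31 - 2423) = 2150/(-75114/31) = 2150*(-31/75114) = -33325/37557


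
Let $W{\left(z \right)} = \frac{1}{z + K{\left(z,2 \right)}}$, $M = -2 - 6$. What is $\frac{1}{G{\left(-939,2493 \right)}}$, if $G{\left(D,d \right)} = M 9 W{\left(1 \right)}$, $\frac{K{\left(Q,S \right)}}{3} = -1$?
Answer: $\frac{1}{36} \approx 0.027778$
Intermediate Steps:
$K{\left(Q,S \right)} = -3$ ($K{\left(Q,S \right)} = 3 \left(-1\right) = -3$)
$M = -8$ ($M = -2 - 6 = -8$)
$W{\left(z \right)} = \frac{1}{-3 + z}$ ($W{\left(z \right)} = \frac{1}{z - 3} = \frac{1}{-3 + z}$)
$G{\left(D,d \right)} = 36$ ($G{\left(D,d \right)} = \frac{\left(-8\right) 9}{-3 + 1} = - \frac{72}{-2} = \left(-72\right) \left(- \frac{1}{2}\right) = 36$)
$\frac{1}{G{\left(-939,2493 \right)}} = \frac{1}{36}$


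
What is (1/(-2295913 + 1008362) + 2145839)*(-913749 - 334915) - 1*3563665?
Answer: -3449909822387649647/1287551 ≈ -2.6794e+12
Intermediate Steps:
(1/(-2295913 + 1008362) + 2145839)*(-913749 - 334915) - 1*3563665 = (1/(-1287551) + 2145839)*(-1248664) - 3563665 = (-1/1287551 + 2145839)*(-1248664) - 3563665 = (2762877150288/1287551)*(-1248664) - 3563665 = -3449905233987215232/1287551 - 3563665 = -3449909822387649647/1287551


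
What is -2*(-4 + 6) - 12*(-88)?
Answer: 1052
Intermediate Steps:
-2*(-4 + 6) - 12*(-88) = -2*2 + 1056 = -4 + 1056 = 1052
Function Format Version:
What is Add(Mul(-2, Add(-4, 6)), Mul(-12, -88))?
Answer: 1052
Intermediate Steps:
Add(Mul(-2, Add(-4, 6)), Mul(-12, -88)) = Add(Mul(-2, 2), 1056) = Add(-4, 1056) = 1052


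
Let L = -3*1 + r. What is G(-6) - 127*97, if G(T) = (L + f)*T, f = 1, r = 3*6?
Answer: -12415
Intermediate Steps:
r = 18
L = 15 (L = -3*1 + 18 = -3 + 18 = 15)
G(T) = 16*T (G(T) = (15 + 1)*T = 16*T)
G(-6) - 127*97 = 16*(-6) - 127*97 = -96 - 12319 = -12415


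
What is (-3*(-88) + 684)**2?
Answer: 898704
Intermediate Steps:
(-3*(-88) + 684)**2 = (264 + 684)**2 = 948**2 = 898704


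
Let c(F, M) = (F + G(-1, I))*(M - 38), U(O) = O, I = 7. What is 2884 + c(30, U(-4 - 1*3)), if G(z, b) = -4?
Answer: 1714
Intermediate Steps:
c(F, M) = (-38 + M)*(-4 + F) (c(F, M) = (F - 4)*(M - 38) = (-4 + F)*(-38 + M) = (-38 + M)*(-4 + F))
2884 + c(30, U(-4 - 1*3)) = 2884 + (152 - 38*30 - 4*(-4 - 1*3) + 30*(-4 - 1*3)) = 2884 + (152 - 1140 - 4*(-4 - 3) + 30*(-4 - 3)) = 2884 + (152 - 1140 - 4*(-7) + 30*(-7)) = 2884 + (152 - 1140 + 28 - 210) = 2884 - 1170 = 1714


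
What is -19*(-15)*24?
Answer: 6840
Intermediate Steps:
-19*(-15)*24 = 285*24 = 6840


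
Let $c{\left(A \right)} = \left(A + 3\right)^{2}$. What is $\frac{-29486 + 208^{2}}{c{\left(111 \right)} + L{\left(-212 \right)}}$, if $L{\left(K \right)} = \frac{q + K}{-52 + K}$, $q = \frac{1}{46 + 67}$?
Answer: $\frac{137008432}{129240209} \approx 1.0601$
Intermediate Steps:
$q = \frac{1}{113} \approx 0.0088496$
$L{\left(K \right)} = \frac{\frac{1}{113} + K}{-52 + K}$
$c{\left(A \right)} = \left(3 + A\right)^{2}$
$\frac{-29486 + 208^{2}}{c{\left(111 \right)} + L{\left(-212 \right)}} = \frac{-29486 + 208^{2}}{\left(3 + 111\right)^{2} + \frac{\frac{1}{113} - 212}{-52 - 212}} = \frac{-29486 + 43264}{114^{2} + \frac{1}{-264} \left(- \frac{23955}{113}\right)} = \frac{13778}{12996 - - \frac{7985}{9944}} = \frac{13778}{12996 + \frac{7985}{9944}} = \frac{13778}{\frac{129240209}{9944}} = 13778 \cdot \frac{9944}{129240209} = \frac{137008432}{129240209}$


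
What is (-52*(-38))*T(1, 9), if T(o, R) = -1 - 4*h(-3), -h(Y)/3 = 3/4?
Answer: 15808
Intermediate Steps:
h(Y) = -9/4
T(o, R) = 8 (T(o, R) = -1 - 4*(-9/4) = -1 + 9 = 8)
(-52*(-38))*T(1, 9) = -52*(-38)*8 = 1976*8 = 15808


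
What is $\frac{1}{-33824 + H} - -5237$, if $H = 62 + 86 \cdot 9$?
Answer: $\frac{172758155}{32988} \approx 5237.0$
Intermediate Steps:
$H = 836$ ($H = 62 + 774 = 836$)
$\frac{1}{-33824 + H} - -5237 = \frac{1}{-33824 + 836} - -5237 = \frac{1}{-32988} + \left(-7314 + 12551\right) = - \frac{1}{32988} + 5237 = \frac{172758155}{32988}$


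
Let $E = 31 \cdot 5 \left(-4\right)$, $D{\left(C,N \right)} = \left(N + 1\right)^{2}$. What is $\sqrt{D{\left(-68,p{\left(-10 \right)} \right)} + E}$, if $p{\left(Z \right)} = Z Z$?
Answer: $\sqrt{9581} \approx 97.883$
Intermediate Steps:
$p{\left(Z \right)} = Z^{2}$
$D{\left(C,N \right)} = \left(1 + N\right)^{2}$
$E = -620$ ($E = 155 \left(-4\right) = -620$)
$\sqrt{D{\left(-68,p{\left(-10 \right)} \right)} + E} = \sqrt{\left(1 + \left(-10\right)^{2}\right)^{2} - 620} = \sqrt{\left(1 + 100\right)^{2} - 620} = \sqrt{101^{2} - 620} = \sqrt{10201 - 620} = \sqrt{9581}$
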